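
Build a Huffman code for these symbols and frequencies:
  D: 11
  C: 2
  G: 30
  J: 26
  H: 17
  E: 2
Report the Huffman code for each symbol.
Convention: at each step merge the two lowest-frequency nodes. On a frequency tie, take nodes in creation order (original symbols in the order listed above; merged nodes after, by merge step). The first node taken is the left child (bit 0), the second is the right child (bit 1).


Huffman tree construction:
Step 1: Merge C(2) + E(2) = 4
Step 2: Merge (C+E)(4) + D(11) = 15
Step 3: Merge ((C+E)+D)(15) + H(17) = 32
Step 4: Merge J(26) + G(30) = 56
Step 5: Merge (((C+E)+D)+H)(32) + (J+G)(56) = 88
Read each symbol's code off the tree from the root (left child = 0, right child = 1).

Codes:
  D: 001 (length 3)
  C: 0000 (length 4)
  G: 11 (length 2)
  J: 10 (length 2)
  H: 01 (length 2)
  E: 0001 (length 4)
Average code length: 195/88 = 2.2159 bits/symbol


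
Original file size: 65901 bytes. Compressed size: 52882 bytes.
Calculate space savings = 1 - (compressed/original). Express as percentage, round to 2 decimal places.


ratio = compressed/original = 52882/65901 = 0.802446
savings = 1 - ratio = 1 - 0.802446 = 0.197554
as a percentage: 0.197554 * 100 = 19.76%

Space savings = 1 - 52882/65901 = 19.76%


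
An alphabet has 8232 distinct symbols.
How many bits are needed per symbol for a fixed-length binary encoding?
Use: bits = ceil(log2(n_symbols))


log2(8232) = 13.007
Bracket: 2^13 = 8192 < 8232 <= 2^14 = 16384
So ceil(log2(8232)) = 14

bits = ceil(log2(8232)) = ceil(13.007) = 14 bits


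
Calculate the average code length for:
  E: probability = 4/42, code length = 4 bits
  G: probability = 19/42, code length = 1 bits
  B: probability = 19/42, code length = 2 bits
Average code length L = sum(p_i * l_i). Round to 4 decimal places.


Weighted contributions p_i * l_i:
  E: (4/42) * 4 = 16/42
  G: (19/42) * 1 = 19/42
  B: (19/42) * 2 = 38/42
Sum = (16 + 19 + 38)/42 = 73/42

L = 73/42 = 1.7381 bits/symbol


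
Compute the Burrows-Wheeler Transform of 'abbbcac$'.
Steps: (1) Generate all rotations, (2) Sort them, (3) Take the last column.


Rotations (sorted):
  0: $abbbcac -> last char: c
  1: abbbcac$ -> last char: $
  2: ac$abbbc -> last char: c
  3: bbbcac$a -> last char: a
  4: bbcac$ab -> last char: b
  5: bcac$abb -> last char: b
  6: c$abbbca -> last char: a
  7: cac$abbb -> last char: b


BWT = c$cabbab


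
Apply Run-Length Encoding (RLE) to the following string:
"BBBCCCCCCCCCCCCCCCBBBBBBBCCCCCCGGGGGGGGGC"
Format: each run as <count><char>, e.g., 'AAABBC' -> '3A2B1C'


Scanning runs left to right:
  i=0: run of 'B' x 3 -> '3B'
  i=3: run of 'C' x 15 -> '15C'
  i=18: run of 'B' x 7 -> '7B'
  i=25: run of 'C' x 6 -> '6C'
  i=31: run of 'G' x 9 -> '9G'
  i=40: run of 'C' x 1 -> '1C'

RLE = 3B15C7B6C9G1C


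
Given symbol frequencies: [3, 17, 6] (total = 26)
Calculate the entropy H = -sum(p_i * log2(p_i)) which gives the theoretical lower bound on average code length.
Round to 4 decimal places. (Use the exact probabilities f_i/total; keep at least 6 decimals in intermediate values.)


Per-symbol terms -p_i * log2(p_i) with p_i = f_i/26:
  p = 3/26 = 0.115385: log2(p) = -3.115477, -p*log2(p) = 0.359478
  p = 17/26 = 0.653846: log2(p) = -0.612977, -p*log2(p) = 0.400793
  p = 6/26 = 0.230769: log2(p) = -2.115477, -p*log2(p) = 0.488187
H = 0.359478 + 0.400793 + 0.488187 = 1.248458

H = 1.2485 bits/symbol


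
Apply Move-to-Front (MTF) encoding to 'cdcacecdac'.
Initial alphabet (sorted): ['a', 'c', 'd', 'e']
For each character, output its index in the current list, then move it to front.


MTF encoding:
'c': index 1 in ['a', 'c', 'd', 'e'] -> ['c', 'a', 'd', 'e']
'd': index 2 in ['c', 'a', 'd', 'e'] -> ['d', 'c', 'a', 'e']
'c': index 1 in ['d', 'c', 'a', 'e'] -> ['c', 'd', 'a', 'e']
'a': index 2 in ['c', 'd', 'a', 'e'] -> ['a', 'c', 'd', 'e']
'c': index 1 in ['a', 'c', 'd', 'e'] -> ['c', 'a', 'd', 'e']
'e': index 3 in ['c', 'a', 'd', 'e'] -> ['e', 'c', 'a', 'd']
'c': index 1 in ['e', 'c', 'a', 'd'] -> ['c', 'e', 'a', 'd']
'd': index 3 in ['c', 'e', 'a', 'd'] -> ['d', 'c', 'e', 'a']
'a': index 3 in ['d', 'c', 'e', 'a'] -> ['a', 'd', 'c', 'e']
'c': index 2 in ['a', 'd', 'c', 'e'] -> ['c', 'a', 'd', 'e']


Output: [1, 2, 1, 2, 1, 3, 1, 3, 3, 2]


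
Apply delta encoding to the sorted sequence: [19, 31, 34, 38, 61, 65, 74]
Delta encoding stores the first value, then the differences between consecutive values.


First value: 19
Deltas:
  31 - 19 = 12
  34 - 31 = 3
  38 - 34 = 4
  61 - 38 = 23
  65 - 61 = 4
  74 - 65 = 9


Delta encoded: [19, 12, 3, 4, 23, 4, 9]


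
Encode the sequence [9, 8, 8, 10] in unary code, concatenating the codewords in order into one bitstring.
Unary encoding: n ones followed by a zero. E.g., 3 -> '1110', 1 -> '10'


Encode each number as n ones followed by a terminating 0:
  9 -> 1111111110 (10 bits)
  8 -> 111111110 (9 bits)
  8 -> 111111110 (9 bits)
  10 -> 11111111110 (11 bits)
Total length = 10 + 9 + 9 + 11 = 39 bits.

Unary([9, 8, 8, 10]) = 111111111011111111011111111011111111110 (39 bits)


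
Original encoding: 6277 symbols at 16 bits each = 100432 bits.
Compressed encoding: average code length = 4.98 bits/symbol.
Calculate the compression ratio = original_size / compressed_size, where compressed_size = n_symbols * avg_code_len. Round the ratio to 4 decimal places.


original_size = n_symbols * orig_bits = 6277 * 16 = 100432 bits
compressed_size = n_symbols * avg_code_len = 6277 * 4.98 = 31259.46 bits
ratio = original_size / compressed_size = 100432 / 31259.46 = 3.2129

Compression ratio = 3.2129


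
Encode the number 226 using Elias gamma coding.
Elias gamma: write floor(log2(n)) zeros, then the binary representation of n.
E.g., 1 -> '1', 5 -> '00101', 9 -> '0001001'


num_bits = floor(log2(226)) + 1 = 8
leading_zeros = num_bits - 1 = 7
binary(226) = 11100010

Elias gamma(226) = '0000000' + '11100010' = 000000011100010 (15 bits)


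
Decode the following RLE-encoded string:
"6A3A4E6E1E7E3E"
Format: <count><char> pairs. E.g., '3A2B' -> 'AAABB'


Expanding each <count><char> pair:
  6A -> 'AAAAAA'
  3A -> 'AAA'
  4E -> 'EEEE'
  6E -> 'EEEEEE'
  1E -> 'E'
  7E -> 'EEEEEEE'
  3E -> 'EEE'

Decoded = AAAAAAAAAEEEEEEEEEEEEEEEEEEEEE


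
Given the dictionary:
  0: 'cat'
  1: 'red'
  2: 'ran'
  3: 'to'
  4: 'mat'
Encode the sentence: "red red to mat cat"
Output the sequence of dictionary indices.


Look up each word in the dictionary:
  'red' -> 1
  'red' -> 1
  'to' -> 3
  'mat' -> 4
  'cat' -> 0

Encoded: [1, 1, 3, 4, 0]


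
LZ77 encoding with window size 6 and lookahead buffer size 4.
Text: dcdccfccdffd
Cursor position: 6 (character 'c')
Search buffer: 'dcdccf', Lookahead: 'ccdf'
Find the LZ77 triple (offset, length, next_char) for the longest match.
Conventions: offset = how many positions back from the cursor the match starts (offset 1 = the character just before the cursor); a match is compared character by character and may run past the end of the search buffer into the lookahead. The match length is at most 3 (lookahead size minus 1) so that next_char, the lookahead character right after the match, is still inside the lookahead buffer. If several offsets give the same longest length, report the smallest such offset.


Try each offset into the search buffer:
  offset=1 (pos 5, char 'f'): match length 0
  offset=2 (pos 4, char 'c'): match length 1
  offset=3 (pos 3, char 'c'): match length 2
  offset=4 (pos 2, char 'd'): match length 0
  offset=5 (pos 1, char 'c'): match length 1
  offset=6 (pos 0, char 'd'): match length 0
Longest match has length 2 at offset 3.
next_char = character at position 6 + 2 = 8 -> 'd'

Best match: offset=3, length=2 (matching 'cc' starting at position 3)
LZ77 triple: (3, 2, 'd')


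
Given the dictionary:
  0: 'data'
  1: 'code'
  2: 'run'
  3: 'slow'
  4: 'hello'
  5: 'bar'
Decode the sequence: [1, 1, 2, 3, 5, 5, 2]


Look up each index in the dictionary:
  1 -> 'code'
  1 -> 'code'
  2 -> 'run'
  3 -> 'slow'
  5 -> 'bar'
  5 -> 'bar'
  2 -> 'run'

Decoded: "code code run slow bar bar run"


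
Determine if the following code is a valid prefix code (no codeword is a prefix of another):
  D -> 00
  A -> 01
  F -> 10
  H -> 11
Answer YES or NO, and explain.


Checking each pair (does one codeword prefix another?):
  D='00' vs A='01': no prefix
  D='00' vs F='10': no prefix
  D='00' vs H='11': no prefix
  A='01' vs D='00': no prefix
  A='01' vs F='10': no prefix
  A='01' vs H='11': no prefix
  F='10' vs D='00': no prefix
  F='10' vs A='01': no prefix
  F='10' vs H='11': no prefix
  H='11' vs D='00': no prefix
  H='11' vs A='01': no prefix
  H='11' vs F='10': no prefix
No violation found over all pairs.

YES -- this is a valid prefix code. No codeword is a prefix of any other codeword.


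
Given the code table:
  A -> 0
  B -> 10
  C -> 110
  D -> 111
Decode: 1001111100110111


Decoding:
10 -> B
0 -> A
111 -> D
110 -> C
0 -> A
110 -> C
111 -> D


Result: BADCACD


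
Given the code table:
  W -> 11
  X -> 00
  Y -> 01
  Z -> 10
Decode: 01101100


Decoding:
01 -> Y
10 -> Z
11 -> W
00 -> X


Result: YZWX


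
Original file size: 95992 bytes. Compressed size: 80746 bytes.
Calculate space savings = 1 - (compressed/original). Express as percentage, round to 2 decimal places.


ratio = compressed/original = 80746/95992 = 0.841174
savings = 1 - ratio = 1 - 0.841174 = 0.158826
as a percentage: 0.158826 * 100 = 15.88%

Space savings = 1 - 80746/95992 = 15.88%


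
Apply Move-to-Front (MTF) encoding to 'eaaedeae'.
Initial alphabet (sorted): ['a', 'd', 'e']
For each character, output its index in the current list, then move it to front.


MTF encoding:
'e': index 2 in ['a', 'd', 'e'] -> ['e', 'a', 'd']
'a': index 1 in ['e', 'a', 'd'] -> ['a', 'e', 'd']
'a': index 0 in ['a', 'e', 'd'] -> ['a', 'e', 'd']
'e': index 1 in ['a', 'e', 'd'] -> ['e', 'a', 'd']
'd': index 2 in ['e', 'a', 'd'] -> ['d', 'e', 'a']
'e': index 1 in ['d', 'e', 'a'] -> ['e', 'd', 'a']
'a': index 2 in ['e', 'd', 'a'] -> ['a', 'e', 'd']
'e': index 1 in ['a', 'e', 'd'] -> ['e', 'a', 'd']


Output: [2, 1, 0, 1, 2, 1, 2, 1]


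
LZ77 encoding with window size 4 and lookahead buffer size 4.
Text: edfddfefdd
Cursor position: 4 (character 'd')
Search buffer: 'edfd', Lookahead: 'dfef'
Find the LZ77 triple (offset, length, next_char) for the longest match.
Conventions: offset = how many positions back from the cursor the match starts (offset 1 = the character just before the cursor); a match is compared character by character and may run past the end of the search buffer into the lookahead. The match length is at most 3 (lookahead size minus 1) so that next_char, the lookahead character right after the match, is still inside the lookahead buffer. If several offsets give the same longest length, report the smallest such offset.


Try each offset into the search buffer:
  offset=1 (pos 3, char 'd'): match length 1
  offset=2 (pos 2, char 'f'): match length 0
  offset=3 (pos 1, char 'd'): match length 2
  offset=4 (pos 0, char 'e'): match length 0
Longest match has length 2 at offset 3.
next_char = character at position 4 + 2 = 6 -> 'e'

Best match: offset=3, length=2 (matching 'df' starting at position 1)
LZ77 triple: (3, 2, 'e')


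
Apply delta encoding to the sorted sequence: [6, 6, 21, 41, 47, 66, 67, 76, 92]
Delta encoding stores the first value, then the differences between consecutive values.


First value: 6
Deltas:
  6 - 6 = 0
  21 - 6 = 15
  41 - 21 = 20
  47 - 41 = 6
  66 - 47 = 19
  67 - 66 = 1
  76 - 67 = 9
  92 - 76 = 16


Delta encoded: [6, 0, 15, 20, 6, 19, 1, 9, 16]


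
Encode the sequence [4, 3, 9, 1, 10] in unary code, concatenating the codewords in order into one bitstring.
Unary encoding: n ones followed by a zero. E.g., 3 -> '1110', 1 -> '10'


Encode each number as n ones followed by a terminating 0:
  4 -> 11110 (5 bits)
  3 -> 1110 (4 bits)
  9 -> 1111111110 (10 bits)
  1 -> 10 (2 bits)
  10 -> 11111111110 (11 bits)
Total length = 5 + 4 + 10 + 2 + 11 = 32 bits.

Unary([4, 3, 9, 1, 10]) = 11110111011111111101011111111110 (32 bits)


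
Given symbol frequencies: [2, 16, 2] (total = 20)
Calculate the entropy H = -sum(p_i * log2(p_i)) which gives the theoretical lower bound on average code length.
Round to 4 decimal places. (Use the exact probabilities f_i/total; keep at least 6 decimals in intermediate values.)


Per-symbol terms -p_i * log2(p_i) with p_i = f_i/20:
  p = 2/20 = 0.100000: log2(p) = -3.321928, -p*log2(p) = 0.332193
  p = 16/20 = 0.800000: log2(p) = -0.321928, -p*log2(p) = 0.257542
  p = 2/20 = 0.100000: log2(p) = -3.321928, -p*log2(p) = 0.332193
H = 0.332193 + 0.257542 + 0.332193 = 0.921928

H = 0.9219 bits/symbol


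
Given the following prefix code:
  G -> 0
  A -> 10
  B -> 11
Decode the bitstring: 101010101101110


Decoding step by step:
Bits 10 -> A
Bits 10 -> A
Bits 10 -> A
Bits 10 -> A
Bits 11 -> B
Bits 0 -> G
Bits 11 -> B
Bits 10 -> A


Decoded message: AAAABGBA


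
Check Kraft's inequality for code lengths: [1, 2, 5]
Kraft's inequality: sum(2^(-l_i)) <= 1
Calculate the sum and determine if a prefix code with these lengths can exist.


Sum = 2^(-1) + 2^(-2) + 2^(-5)
    = 0.5 + 0.25 + 0.03125
    = 25/32 = 0.78125
Since 0.78125 <= 1, Kraft's inequality IS satisfied.
A prefix code with these lengths CAN exist.

Kraft sum = 0.78125. Satisfied.


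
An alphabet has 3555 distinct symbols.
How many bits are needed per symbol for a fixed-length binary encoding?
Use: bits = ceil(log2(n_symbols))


log2(3555) = 11.7956
Bracket: 2^11 = 2048 < 3555 <= 2^12 = 4096
So ceil(log2(3555)) = 12

bits = ceil(log2(3555)) = ceil(11.7956) = 12 bits


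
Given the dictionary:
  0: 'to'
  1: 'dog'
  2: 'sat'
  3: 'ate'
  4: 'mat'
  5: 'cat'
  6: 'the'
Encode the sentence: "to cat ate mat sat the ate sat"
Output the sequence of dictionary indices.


Look up each word in the dictionary:
  'to' -> 0
  'cat' -> 5
  'ate' -> 3
  'mat' -> 4
  'sat' -> 2
  'the' -> 6
  'ate' -> 3
  'sat' -> 2

Encoded: [0, 5, 3, 4, 2, 6, 3, 2]


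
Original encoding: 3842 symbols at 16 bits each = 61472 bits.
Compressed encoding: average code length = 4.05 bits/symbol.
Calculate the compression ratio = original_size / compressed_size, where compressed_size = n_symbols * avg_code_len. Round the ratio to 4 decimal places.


original_size = n_symbols * orig_bits = 3842 * 16 = 61472 bits
compressed_size = n_symbols * avg_code_len = 3842 * 4.05 = 15560.1 bits
ratio = original_size / compressed_size = 61472 / 15560.1 = 3.9506

Compression ratio = 3.9506


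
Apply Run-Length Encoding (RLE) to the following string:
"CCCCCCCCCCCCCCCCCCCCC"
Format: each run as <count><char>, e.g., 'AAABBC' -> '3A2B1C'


Scanning runs left to right:
  i=0: run of 'C' x 21 -> '21C'

RLE = 21C


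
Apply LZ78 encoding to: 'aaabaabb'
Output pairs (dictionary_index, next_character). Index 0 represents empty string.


LZ78 encoding steps:
Dictionary: {0: ''}
Step 1: w='' (idx 0), next='a' -> output (0, 'a'), add 'a' as idx 1
Step 2: w='a' (idx 1), next='a' -> output (1, 'a'), add 'aa' as idx 2
Step 3: w='' (idx 0), next='b' -> output (0, 'b'), add 'b' as idx 3
Step 4: w='aa' (idx 2), next='b' -> output (2, 'b'), add 'aab' as idx 4
Step 5: w='b' (idx 3), end of input -> output (3, '')


Encoded: [(0, 'a'), (1, 'a'), (0, 'b'), (2, 'b'), (3, '')]


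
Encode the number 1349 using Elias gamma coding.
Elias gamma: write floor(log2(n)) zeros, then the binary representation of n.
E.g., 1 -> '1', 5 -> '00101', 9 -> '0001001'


num_bits = floor(log2(1349)) + 1 = 11
leading_zeros = num_bits - 1 = 10
binary(1349) = 10101000101

Elias gamma(1349) = '0000000000' + '10101000101' = 000000000010101000101 (21 bits)


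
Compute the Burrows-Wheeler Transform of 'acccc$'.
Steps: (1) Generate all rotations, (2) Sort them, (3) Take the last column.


Rotations (sorted):
  0: $acccc -> last char: c
  1: acccc$ -> last char: $
  2: c$accc -> last char: c
  3: cc$acc -> last char: c
  4: ccc$ac -> last char: c
  5: cccc$a -> last char: a


BWT = c$ccca


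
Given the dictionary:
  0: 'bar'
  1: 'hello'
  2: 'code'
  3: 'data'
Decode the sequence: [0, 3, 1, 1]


Look up each index in the dictionary:
  0 -> 'bar'
  3 -> 'data'
  1 -> 'hello'
  1 -> 'hello'

Decoded: "bar data hello hello"


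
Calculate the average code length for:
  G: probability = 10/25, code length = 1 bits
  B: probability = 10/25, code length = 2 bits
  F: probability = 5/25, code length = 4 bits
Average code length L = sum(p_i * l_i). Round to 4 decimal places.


Weighted contributions p_i * l_i:
  G: (10/25) * 1 = 10/25
  B: (10/25) * 2 = 20/25
  F: (5/25) * 4 = 20/25
Sum = (10 + 20 + 20)/25 = 50/25

L = 50/25 = 2.0000 bits/symbol


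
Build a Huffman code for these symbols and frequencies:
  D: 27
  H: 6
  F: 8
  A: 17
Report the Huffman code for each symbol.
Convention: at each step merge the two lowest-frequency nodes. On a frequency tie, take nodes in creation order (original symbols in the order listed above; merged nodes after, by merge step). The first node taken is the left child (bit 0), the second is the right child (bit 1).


Huffman tree construction:
Step 1: Merge H(6) + F(8) = 14
Step 2: Merge (H+F)(14) + A(17) = 31
Step 3: Merge D(27) + ((H+F)+A)(31) = 58
Read each symbol's code off the tree from the root (left child = 0, right child = 1).

Codes:
  D: 0 (length 1)
  H: 100 (length 3)
  F: 101 (length 3)
  A: 11 (length 2)
Average code length: 103/58 = 1.7759 bits/symbol


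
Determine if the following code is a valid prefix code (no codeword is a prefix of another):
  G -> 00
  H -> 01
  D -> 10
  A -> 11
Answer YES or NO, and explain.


Checking each pair (does one codeword prefix another?):
  G='00' vs H='01': no prefix
  G='00' vs D='10': no prefix
  G='00' vs A='11': no prefix
  H='01' vs G='00': no prefix
  H='01' vs D='10': no prefix
  H='01' vs A='11': no prefix
  D='10' vs G='00': no prefix
  D='10' vs H='01': no prefix
  D='10' vs A='11': no prefix
  A='11' vs G='00': no prefix
  A='11' vs H='01': no prefix
  A='11' vs D='10': no prefix
No violation found over all pairs.

YES -- this is a valid prefix code. No codeword is a prefix of any other codeword.


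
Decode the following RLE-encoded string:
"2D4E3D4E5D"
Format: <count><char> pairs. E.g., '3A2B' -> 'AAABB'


Expanding each <count><char> pair:
  2D -> 'DD'
  4E -> 'EEEE'
  3D -> 'DDD'
  4E -> 'EEEE'
  5D -> 'DDDDD'

Decoded = DDEEEEDDDEEEEDDDDD


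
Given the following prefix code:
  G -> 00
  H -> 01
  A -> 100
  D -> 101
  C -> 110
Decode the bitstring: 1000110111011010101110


Decoding step by step:
Bits 100 -> A
Bits 01 -> H
Bits 101 -> D
Bits 110 -> C
Bits 110 -> C
Bits 101 -> D
Bits 01 -> H
Bits 110 -> C


Decoded message: AHDCCDHC


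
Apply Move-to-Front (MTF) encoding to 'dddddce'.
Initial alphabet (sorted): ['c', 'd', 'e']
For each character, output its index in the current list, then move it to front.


MTF encoding:
'd': index 1 in ['c', 'd', 'e'] -> ['d', 'c', 'e']
'd': index 0 in ['d', 'c', 'e'] -> ['d', 'c', 'e']
'd': index 0 in ['d', 'c', 'e'] -> ['d', 'c', 'e']
'd': index 0 in ['d', 'c', 'e'] -> ['d', 'c', 'e']
'd': index 0 in ['d', 'c', 'e'] -> ['d', 'c', 'e']
'c': index 1 in ['d', 'c', 'e'] -> ['c', 'd', 'e']
'e': index 2 in ['c', 'd', 'e'] -> ['e', 'c', 'd']


Output: [1, 0, 0, 0, 0, 1, 2]


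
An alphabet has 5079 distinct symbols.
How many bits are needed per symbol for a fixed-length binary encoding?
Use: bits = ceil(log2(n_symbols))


log2(5079) = 12.3103
Bracket: 2^12 = 4096 < 5079 <= 2^13 = 8192
So ceil(log2(5079)) = 13

bits = ceil(log2(5079)) = ceil(12.3103) = 13 bits


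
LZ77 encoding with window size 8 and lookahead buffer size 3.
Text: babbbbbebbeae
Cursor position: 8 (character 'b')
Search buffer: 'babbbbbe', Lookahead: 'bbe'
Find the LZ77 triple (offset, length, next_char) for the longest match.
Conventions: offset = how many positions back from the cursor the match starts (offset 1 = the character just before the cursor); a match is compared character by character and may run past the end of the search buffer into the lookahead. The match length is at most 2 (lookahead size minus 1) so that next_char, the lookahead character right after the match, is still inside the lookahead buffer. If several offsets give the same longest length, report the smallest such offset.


Try each offset into the search buffer:
  offset=1 (pos 7, char 'e'): match length 0
  offset=2 (pos 6, char 'b'): match length 1
  offset=3 (pos 5, char 'b'): match length 2
  offset=4 (pos 4, char 'b'): match length 2
  offset=5 (pos 3, char 'b'): match length 2
  offset=6 (pos 2, char 'b'): match length 2
  offset=7 (pos 1, char 'a'): match length 0
  offset=8 (pos 0, char 'b'): match length 1
Longest match has length 2, found at offsets 3, 4, 5, 6; take the smallest, offset 3.
next_char = character at position 8 + 2 = 10 -> 'e'

Best match: offset=3, length=2 (matching 'bb' starting at position 5)
LZ77 triple: (3, 2, 'e')


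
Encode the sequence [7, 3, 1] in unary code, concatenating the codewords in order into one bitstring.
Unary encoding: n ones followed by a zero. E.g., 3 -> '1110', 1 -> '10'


Encode each number as n ones followed by a terminating 0:
  7 -> 11111110 (8 bits)
  3 -> 1110 (4 bits)
  1 -> 10 (2 bits)
Total length = 8 + 4 + 2 = 14 bits.

Unary([7, 3, 1]) = 11111110111010 (14 bits)


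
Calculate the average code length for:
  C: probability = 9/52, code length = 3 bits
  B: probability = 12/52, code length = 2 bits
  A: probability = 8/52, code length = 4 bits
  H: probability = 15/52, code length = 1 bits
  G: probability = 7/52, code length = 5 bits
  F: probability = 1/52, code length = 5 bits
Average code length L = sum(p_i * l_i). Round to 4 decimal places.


Weighted contributions p_i * l_i:
  C: (9/52) * 3 = 27/52
  B: (12/52) * 2 = 24/52
  A: (8/52) * 4 = 32/52
  H: (15/52) * 1 = 15/52
  G: (7/52) * 5 = 35/52
  F: (1/52) * 5 = 5/52
Sum = (27 + 24 + 32 + 15 + 35 + 5)/52 = 138/52

L = 138/52 = 2.6538 bits/symbol


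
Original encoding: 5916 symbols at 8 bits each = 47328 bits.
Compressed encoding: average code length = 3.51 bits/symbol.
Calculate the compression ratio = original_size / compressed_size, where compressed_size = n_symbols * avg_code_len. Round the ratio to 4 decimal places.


original_size = n_symbols * orig_bits = 5916 * 8 = 47328 bits
compressed_size = n_symbols * avg_code_len = 5916 * 3.51 = 20765.16 bits
ratio = original_size / compressed_size = 47328 / 20765.16 = 2.2792

Compression ratio = 2.2792


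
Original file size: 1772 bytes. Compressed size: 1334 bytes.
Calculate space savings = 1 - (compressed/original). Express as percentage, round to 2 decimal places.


ratio = compressed/original = 1334/1772 = 0.752822
savings = 1 - ratio = 1 - 0.752822 = 0.247178
as a percentage: 0.247178 * 100 = 24.72%

Space savings = 1 - 1334/1772 = 24.72%


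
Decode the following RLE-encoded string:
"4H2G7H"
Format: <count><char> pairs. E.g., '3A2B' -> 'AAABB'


Expanding each <count><char> pair:
  4H -> 'HHHH'
  2G -> 'GG'
  7H -> 'HHHHHHH'

Decoded = HHHHGGHHHHHHH


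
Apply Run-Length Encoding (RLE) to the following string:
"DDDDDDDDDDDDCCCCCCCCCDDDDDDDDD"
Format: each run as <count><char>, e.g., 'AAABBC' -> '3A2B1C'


Scanning runs left to right:
  i=0: run of 'D' x 12 -> '12D'
  i=12: run of 'C' x 9 -> '9C'
  i=21: run of 'D' x 9 -> '9D'

RLE = 12D9C9D


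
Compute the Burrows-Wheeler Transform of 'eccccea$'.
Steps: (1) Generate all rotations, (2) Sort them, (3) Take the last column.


Rotations (sorted):
  0: $eccccea -> last char: a
  1: a$ecccce -> last char: e
  2: ccccea$e -> last char: e
  3: cccea$ec -> last char: c
  4: ccea$ecc -> last char: c
  5: cea$eccc -> last char: c
  6: ea$ecccc -> last char: c
  7: eccccea$ -> last char: $


BWT = aeecccc$


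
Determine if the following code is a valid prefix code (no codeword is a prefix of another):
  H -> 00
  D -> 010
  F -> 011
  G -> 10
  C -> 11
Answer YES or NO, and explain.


Checking each pair (does one codeword prefix another?):
  H='00' vs D='010': no prefix
  H='00' vs F='011': no prefix
  H='00' vs G='10': no prefix
  H='00' vs C='11': no prefix
  D='010' vs H='00': no prefix
  D='010' vs F='011': no prefix
  D='010' vs G='10': no prefix
  D='010' vs C='11': no prefix
  F='011' vs H='00': no prefix
  F='011' vs D='010': no prefix
  F='011' vs G='10': no prefix
  F='011' vs C='11': no prefix
  G='10' vs H='00': no prefix
  G='10' vs D='010': no prefix
  G='10' vs F='011': no prefix
  G='10' vs C='11': no prefix
  C='11' vs H='00': no prefix
  C='11' vs D='010': no prefix
  C='11' vs F='011': no prefix
  C='11' vs G='10': no prefix
No violation found over all pairs.

YES -- this is a valid prefix code. No codeword is a prefix of any other codeword.


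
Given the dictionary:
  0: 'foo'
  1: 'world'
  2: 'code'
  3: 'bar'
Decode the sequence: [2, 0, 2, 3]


Look up each index in the dictionary:
  2 -> 'code'
  0 -> 'foo'
  2 -> 'code'
  3 -> 'bar'

Decoded: "code foo code bar"


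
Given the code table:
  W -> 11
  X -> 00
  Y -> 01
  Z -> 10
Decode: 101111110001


Decoding:
10 -> Z
11 -> W
11 -> W
11 -> W
00 -> X
01 -> Y


Result: ZWWWXY


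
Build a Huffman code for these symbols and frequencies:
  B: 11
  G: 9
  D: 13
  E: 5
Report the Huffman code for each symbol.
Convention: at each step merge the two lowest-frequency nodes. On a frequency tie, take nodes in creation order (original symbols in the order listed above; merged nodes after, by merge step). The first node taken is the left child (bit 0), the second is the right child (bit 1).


Huffman tree construction:
Step 1: Merge E(5) + G(9) = 14
Step 2: Merge B(11) + D(13) = 24
Step 3: Merge (E+G)(14) + (B+D)(24) = 38
Read each symbol's code off the tree from the root (left child = 0, right child = 1).

Codes:
  B: 10 (length 2)
  G: 01 (length 2)
  D: 11 (length 2)
  E: 00 (length 2)
Average code length: 76/38 = 2.0000 bits/symbol


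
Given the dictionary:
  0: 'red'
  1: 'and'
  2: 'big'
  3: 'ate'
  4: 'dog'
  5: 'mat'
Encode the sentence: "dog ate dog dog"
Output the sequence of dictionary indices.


Look up each word in the dictionary:
  'dog' -> 4
  'ate' -> 3
  'dog' -> 4
  'dog' -> 4

Encoded: [4, 3, 4, 4]


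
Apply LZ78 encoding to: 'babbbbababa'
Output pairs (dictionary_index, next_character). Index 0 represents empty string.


LZ78 encoding steps:
Dictionary: {0: ''}
Step 1: w='' (idx 0), next='b' -> output (0, 'b'), add 'b' as idx 1
Step 2: w='' (idx 0), next='a' -> output (0, 'a'), add 'a' as idx 2
Step 3: w='b' (idx 1), next='b' -> output (1, 'b'), add 'bb' as idx 3
Step 4: w='bb' (idx 3), next='a' -> output (3, 'a'), add 'bba' as idx 4
Step 5: w='b' (idx 1), next='a' -> output (1, 'a'), add 'ba' as idx 5
Step 6: w='ba' (idx 5), end of input -> output (5, '')


Encoded: [(0, 'b'), (0, 'a'), (1, 'b'), (3, 'a'), (1, 'a'), (5, '')]


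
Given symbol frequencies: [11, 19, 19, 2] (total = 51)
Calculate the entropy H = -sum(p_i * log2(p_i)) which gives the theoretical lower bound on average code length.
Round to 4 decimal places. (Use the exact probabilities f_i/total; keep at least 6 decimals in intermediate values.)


Per-symbol terms -p_i * log2(p_i) with p_i = f_i/51:
  p = 11/51 = 0.215686: log2(p) = -2.212994, -p*log2(p) = 0.477312
  p = 19/51 = 0.372549: log2(p) = -1.424498, -p*log2(p) = 0.530695
  p = 19/51 = 0.372549: log2(p) = -1.424498, -p*log2(p) = 0.530695
  p = 2/51 = 0.039216: log2(p) = -4.672425, -p*log2(p) = 0.183232
H = 0.477312 + 0.530695 + 0.530695 + 0.183232 = 1.721934

H = 1.7219 bits/symbol


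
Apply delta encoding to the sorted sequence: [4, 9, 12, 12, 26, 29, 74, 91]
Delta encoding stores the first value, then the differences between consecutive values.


First value: 4
Deltas:
  9 - 4 = 5
  12 - 9 = 3
  12 - 12 = 0
  26 - 12 = 14
  29 - 26 = 3
  74 - 29 = 45
  91 - 74 = 17


Delta encoded: [4, 5, 3, 0, 14, 3, 45, 17]


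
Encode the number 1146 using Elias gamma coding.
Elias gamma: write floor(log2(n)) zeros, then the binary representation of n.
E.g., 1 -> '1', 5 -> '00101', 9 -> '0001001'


num_bits = floor(log2(1146)) + 1 = 11
leading_zeros = num_bits - 1 = 10
binary(1146) = 10001111010

Elias gamma(1146) = '0000000000' + '10001111010' = 000000000010001111010 (21 bits)


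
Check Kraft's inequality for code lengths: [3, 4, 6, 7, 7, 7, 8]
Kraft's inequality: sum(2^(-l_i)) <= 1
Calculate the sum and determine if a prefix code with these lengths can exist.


Sum = 2^(-3) + 2^(-4) + 2^(-6) + 2^(-7) + 2^(-7) + 2^(-7) + 2^(-8)
    = 0.125 + 0.0625 + 0.015625 + 0.0078125 + 0.0078125 + 0.0078125 + 0.00390625
    = 59/256 = 0.23046875
Since 0.23046875 <= 1, Kraft's inequality IS satisfied.
A prefix code with these lengths CAN exist.

Kraft sum = 0.23046875. Satisfied.


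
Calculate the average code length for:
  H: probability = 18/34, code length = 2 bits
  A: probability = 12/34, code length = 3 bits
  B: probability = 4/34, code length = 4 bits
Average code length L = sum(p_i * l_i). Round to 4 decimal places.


Weighted contributions p_i * l_i:
  H: (18/34) * 2 = 36/34
  A: (12/34) * 3 = 36/34
  B: (4/34) * 4 = 16/34
Sum = (36 + 36 + 16)/34 = 88/34

L = 88/34 = 2.5882 bits/symbol


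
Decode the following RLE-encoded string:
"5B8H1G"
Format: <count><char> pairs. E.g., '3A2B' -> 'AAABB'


Expanding each <count><char> pair:
  5B -> 'BBBBB'
  8H -> 'HHHHHHHH'
  1G -> 'G'

Decoded = BBBBBHHHHHHHHG


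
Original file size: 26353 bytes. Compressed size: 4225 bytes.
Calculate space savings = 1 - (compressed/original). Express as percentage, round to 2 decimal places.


ratio = compressed/original = 4225/26353 = 0.160323
savings = 1 - ratio = 1 - 0.160323 = 0.839677
as a percentage: 0.839677 * 100 = 83.97%

Space savings = 1 - 4225/26353 = 83.97%


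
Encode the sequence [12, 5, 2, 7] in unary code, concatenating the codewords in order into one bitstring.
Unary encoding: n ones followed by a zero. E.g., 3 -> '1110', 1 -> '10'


Encode each number as n ones followed by a terminating 0:
  12 -> 1111111111110 (13 bits)
  5 -> 111110 (6 bits)
  2 -> 110 (3 bits)
  7 -> 11111110 (8 bits)
Total length = 13 + 6 + 3 + 8 = 30 bits.

Unary([12, 5, 2, 7]) = 111111111111011111011011111110 (30 bits)


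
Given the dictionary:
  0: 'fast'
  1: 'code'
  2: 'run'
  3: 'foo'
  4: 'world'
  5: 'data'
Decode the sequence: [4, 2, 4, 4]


Look up each index in the dictionary:
  4 -> 'world'
  2 -> 'run'
  4 -> 'world'
  4 -> 'world'

Decoded: "world run world world"


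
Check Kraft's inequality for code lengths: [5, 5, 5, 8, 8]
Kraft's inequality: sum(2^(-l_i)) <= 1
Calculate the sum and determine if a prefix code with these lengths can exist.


Sum = 2^(-5) + 2^(-5) + 2^(-5) + 2^(-8) + 2^(-8)
    = 0.03125 + 0.03125 + 0.03125 + 0.00390625 + 0.00390625
    = 26/256 = 0.1015625
Since 0.1015625 <= 1, Kraft's inequality IS satisfied.
A prefix code with these lengths CAN exist.

Kraft sum = 0.1015625. Satisfied.


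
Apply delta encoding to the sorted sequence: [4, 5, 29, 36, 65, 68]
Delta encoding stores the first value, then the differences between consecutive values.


First value: 4
Deltas:
  5 - 4 = 1
  29 - 5 = 24
  36 - 29 = 7
  65 - 36 = 29
  68 - 65 = 3


Delta encoded: [4, 1, 24, 7, 29, 3]


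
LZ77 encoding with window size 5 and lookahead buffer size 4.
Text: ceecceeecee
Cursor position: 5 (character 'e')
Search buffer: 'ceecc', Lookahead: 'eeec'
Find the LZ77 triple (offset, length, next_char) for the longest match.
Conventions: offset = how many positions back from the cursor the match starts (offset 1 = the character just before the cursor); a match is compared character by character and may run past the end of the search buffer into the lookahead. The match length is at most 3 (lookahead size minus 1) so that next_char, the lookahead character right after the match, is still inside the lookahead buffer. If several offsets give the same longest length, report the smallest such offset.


Try each offset into the search buffer:
  offset=1 (pos 4, char 'c'): match length 0
  offset=2 (pos 3, char 'c'): match length 0
  offset=3 (pos 2, char 'e'): match length 1
  offset=4 (pos 1, char 'e'): match length 2
  offset=5 (pos 0, char 'c'): match length 0
Longest match has length 2 at offset 4.
next_char = character at position 5 + 2 = 7 -> 'e'

Best match: offset=4, length=2 (matching 'ee' starting at position 1)
LZ77 triple: (4, 2, 'e')


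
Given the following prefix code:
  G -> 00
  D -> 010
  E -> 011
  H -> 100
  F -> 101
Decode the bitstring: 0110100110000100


Decoding step by step:
Bits 011 -> E
Bits 010 -> D
Bits 011 -> E
Bits 00 -> G
Bits 00 -> G
Bits 100 -> H


Decoded message: EDEGGH


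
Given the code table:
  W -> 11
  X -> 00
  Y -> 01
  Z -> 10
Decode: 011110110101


Decoding:
01 -> Y
11 -> W
10 -> Z
11 -> W
01 -> Y
01 -> Y


Result: YWZWYY


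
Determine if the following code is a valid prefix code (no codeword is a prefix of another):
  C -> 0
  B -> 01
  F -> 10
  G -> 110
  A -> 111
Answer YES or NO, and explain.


Checking each pair (does one codeword prefix another?):
  C='0' vs B='01': prefix -- VIOLATION

NO -- this is NOT a valid prefix code. C (0) is a prefix of B (01).


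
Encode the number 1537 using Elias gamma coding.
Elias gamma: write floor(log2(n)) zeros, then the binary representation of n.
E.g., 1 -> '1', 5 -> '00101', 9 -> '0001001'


num_bits = floor(log2(1537)) + 1 = 11
leading_zeros = num_bits - 1 = 10
binary(1537) = 11000000001

Elias gamma(1537) = '0000000000' + '11000000001' = 000000000011000000001 (21 bits)


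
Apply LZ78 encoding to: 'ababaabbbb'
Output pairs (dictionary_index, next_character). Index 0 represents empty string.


LZ78 encoding steps:
Dictionary: {0: ''}
Step 1: w='' (idx 0), next='a' -> output (0, 'a'), add 'a' as idx 1
Step 2: w='' (idx 0), next='b' -> output (0, 'b'), add 'b' as idx 2
Step 3: w='a' (idx 1), next='b' -> output (1, 'b'), add 'ab' as idx 3
Step 4: w='a' (idx 1), next='a' -> output (1, 'a'), add 'aa' as idx 4
Step 5: w='b' (idx 2), next='b' -> output (2, 'b'), add 'bb' as idx 5
Step 6: w='bb' (idx 5), end of input -> output (5, '')


Encoded: [(0, 'a'), (0, 'b'), (1, 'b'), (1, 'a'), (2, 'b'), (5, '')]


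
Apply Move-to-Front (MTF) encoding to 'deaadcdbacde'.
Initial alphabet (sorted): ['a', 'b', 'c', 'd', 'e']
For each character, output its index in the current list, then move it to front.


MTF encoding:
'd': index 3 in ['a', 'b', 'c', 'd', 'e'] -> ['d', 'a', 'b', 'c', 'e']
'e': index 4 in ['d', 'a', 'b', 'c', 'e'] -> ['e', 'd', 'a', 'b', 'c']
'a': index 2 in ['e', 'd', 'a', 'b', 'c'] -> ['a', 'e', 'd', 'b', 'c']
'a': index 0 in ['a', 'e', 'd', 'b', 'c'] -> ['a', 'e', 'd', 'b', 'c']
'd': index 2 in ['a', 'e', 'd', 'b', 'c'] -> ['d', 'a', 'e', 'b', 'c']
'c': index 4 in ['d', 'a', 'e', 'b', 'c'] -> ['c', 'd', 'a', 'e', 'b']
'd': index 1 in ['c', 'd', 'a', 'e', 'b'] -> ['d', 'c', 'a', 'e', 'b']
'b': index 4 in ['d', 'c', 'a', 'e', 'b'] -> ['b', 'd', 'c', 'a', 'e']
'a': index 3 in ['b', 'd', 'c', 'a', 'e'] -> ['a', 'b', 'd', 'c', 'e']
'c': index 3 in ['a', 'b', 'd', 'c', 'e'] -> ['c', 'a', 'b', 'd', 'e']
'd': index 3 in ['c', 'a', 'b', 'd', 'e'] -> ['d', 'c', 'a', 'b', 'e']
'e': index 4 in ['d', 'c', 'a', 'b', 'e'] -> ['e', 'd', 'c', 'a', 'b']


Output: [3, 4, 2, 0, 2, 4, 1, 4, 3, 3, 3, 4]


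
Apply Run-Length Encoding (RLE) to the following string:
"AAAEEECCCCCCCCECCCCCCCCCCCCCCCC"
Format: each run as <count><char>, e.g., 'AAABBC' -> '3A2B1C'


Scanning runs left to right:
  i=0: run of 'A' x 3 -> '3A'
  i=3: run of 'E' x 3 -> '3E'
  i=6: run of 'C' x 8 -> '8C'
  i=14: run of 'E' x 1 -> '1E'
  i=15: run of 'C' x 16 -> '16C'

RLE = 3A3E8C1E16C


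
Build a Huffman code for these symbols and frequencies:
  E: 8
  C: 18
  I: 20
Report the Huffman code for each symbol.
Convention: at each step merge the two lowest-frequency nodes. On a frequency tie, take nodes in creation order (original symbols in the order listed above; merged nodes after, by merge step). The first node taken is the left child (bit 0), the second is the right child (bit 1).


Huffman tree construction:
Step 1: Merge E(8) + C(18) = 26
Step 2: Merge I(20) + (E+C)(26) = 46
Read each symbol's code off the tree from the root (left child = 0, right child = 1).

Codes:
  E: 10 (length 2)
  C: 11 (length 2)
  I: 0 (length 1)
Average code length: 72/46 = 1.5652 bits/symbol


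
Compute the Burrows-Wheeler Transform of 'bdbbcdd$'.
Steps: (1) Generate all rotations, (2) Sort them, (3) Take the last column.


Rotations (sorted):
  0: $bdbbcdd -> last char: d
  1: bbcdd$bd -> last char: d
  2: bcdd$bdb -> last char: b
  3: bdbbcdd$ -> last char: $
  4: cdd$bdbb -> last char: b
  5: d$bdbbcd -> last char: d
  6: dbbcdd$b -> last char: b
  7: dd$bdbbc -> last char: c


BWT = ddb$bdbc


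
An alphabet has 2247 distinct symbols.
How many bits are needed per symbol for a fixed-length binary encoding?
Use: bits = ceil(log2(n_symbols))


log2(2247) = 11.1338
Bracket: 2^11 = 2048 < 2247 <= 2^12 = 4096
So ceil(log2(2247)) = 12

bits = ceil(log2(2247)) = ceil(11.1338) = 12 bits


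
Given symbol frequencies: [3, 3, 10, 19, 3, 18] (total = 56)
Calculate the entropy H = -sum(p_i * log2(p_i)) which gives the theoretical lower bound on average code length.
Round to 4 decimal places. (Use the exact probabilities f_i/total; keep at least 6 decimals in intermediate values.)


Per-symbol terms -p_i * log2(p_i) with p_i = f_i/56:
  p = 3/56 = 0.053571: log2(p) = -4.222392, -p*log2(p) = 0.226200
  p = 3/56 = 0.053571: log2(p) = -4.222392, -p*log2(p) = 0.226200
  p = 10/56 = 0.178571: log2(p) = -2.485427, -p*log2(p) = 0.443826
  p = 19/56 = 0.339286: log2(p) = -1.559427, -p*log2(p) = 0.529091
  p = 3/56 = 0.053571: log2(p) = -4.222392, -p*log2(p) = 0.226200
  p = 18/56 = 0.321429: log2(p) = -1.637430, -p*log2(p) = 0.526317
H = 0.226200 + 0.226200 + 0.443826 + 0.529091 + 0.226200 + 0.526317 = 2.177834

H = 2.1778 bits/symbol


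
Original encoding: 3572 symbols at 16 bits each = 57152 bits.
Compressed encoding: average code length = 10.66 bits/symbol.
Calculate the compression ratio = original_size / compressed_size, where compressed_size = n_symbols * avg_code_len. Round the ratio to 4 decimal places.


original_size = n_symbols * orig_bits = 3572 * 16 = 57152 bits
compressed_size = n_symbols * avg_code_len = 3572 * 10.66 = 38077.52 bits
ratio = original_size / compressed_size = 57152 / 38077.52 = 1.5009

Compression ratio = 1.5009


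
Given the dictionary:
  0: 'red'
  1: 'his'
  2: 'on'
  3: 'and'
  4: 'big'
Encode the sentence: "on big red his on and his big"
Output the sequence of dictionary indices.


Look up each word in the dictionary:
  'on' -> 2
  'big' -> 4
  'red' -> 0
  'his' -> 1
  'on' -> 2
  'and' -> 3
  'his' -> 1
  'big' -> 4

Encoded: [2, 4, 0, 1, 2, 3, 1, 4]


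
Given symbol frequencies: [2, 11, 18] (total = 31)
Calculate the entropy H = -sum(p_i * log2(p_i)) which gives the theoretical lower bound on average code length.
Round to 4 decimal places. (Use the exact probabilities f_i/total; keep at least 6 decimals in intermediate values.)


Per-symbol terms -p_i * log2(p_i) with p_i = f_i/31:
  p = 2/31 = 0.064516: log2(p) = -3.954196, -p*log2(p) = 0.255109
  p = 11/31 = 0.354839: log2(p) = -1.494765, -p*log2(p) = 0.530400
  p = 18/31 = 0.580645: log2(p) = -0.784271, -p*log2(p) = 0.455383
H = 0.255109 + 0.530400 + 0.455383 = 1.240892

H = 1.2409 bits/symbol


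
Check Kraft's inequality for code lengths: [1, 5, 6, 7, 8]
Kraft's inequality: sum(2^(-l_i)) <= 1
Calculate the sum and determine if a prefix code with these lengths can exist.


Sum = 2^(-1) + 2^(-5) + 2^(-6) + 2^(-7) + 2^(-8)
    = 0.5 + 0.03125 + 0.015625 + 0.0078125 + 0.00390625
    = 143/256 = 0.55859375
Since 0.55859375 <= 1, Kraft's inequality IS satisfied.
A prefix code with these lengths CAN exist.

Kraft sum = 0.55859375. Satisfied.


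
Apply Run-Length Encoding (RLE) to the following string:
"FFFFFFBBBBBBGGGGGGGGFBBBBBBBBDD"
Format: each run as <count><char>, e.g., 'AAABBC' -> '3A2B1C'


Scanning runs left to right:
  i=0: run of 'F' x 6 -> '6F'
  i=6: run of 'B' x 6 -> '6B'
  i=12: run of 'G' x 8 -> '8G'
  i=20: run of 'F' x 1 -> '1F'
  i=21: run of 'B' x 8 -> '8B'
  i=29: run of 'D' x 2 -> '2D'

RLE = 6F6B8G1F8B2D
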